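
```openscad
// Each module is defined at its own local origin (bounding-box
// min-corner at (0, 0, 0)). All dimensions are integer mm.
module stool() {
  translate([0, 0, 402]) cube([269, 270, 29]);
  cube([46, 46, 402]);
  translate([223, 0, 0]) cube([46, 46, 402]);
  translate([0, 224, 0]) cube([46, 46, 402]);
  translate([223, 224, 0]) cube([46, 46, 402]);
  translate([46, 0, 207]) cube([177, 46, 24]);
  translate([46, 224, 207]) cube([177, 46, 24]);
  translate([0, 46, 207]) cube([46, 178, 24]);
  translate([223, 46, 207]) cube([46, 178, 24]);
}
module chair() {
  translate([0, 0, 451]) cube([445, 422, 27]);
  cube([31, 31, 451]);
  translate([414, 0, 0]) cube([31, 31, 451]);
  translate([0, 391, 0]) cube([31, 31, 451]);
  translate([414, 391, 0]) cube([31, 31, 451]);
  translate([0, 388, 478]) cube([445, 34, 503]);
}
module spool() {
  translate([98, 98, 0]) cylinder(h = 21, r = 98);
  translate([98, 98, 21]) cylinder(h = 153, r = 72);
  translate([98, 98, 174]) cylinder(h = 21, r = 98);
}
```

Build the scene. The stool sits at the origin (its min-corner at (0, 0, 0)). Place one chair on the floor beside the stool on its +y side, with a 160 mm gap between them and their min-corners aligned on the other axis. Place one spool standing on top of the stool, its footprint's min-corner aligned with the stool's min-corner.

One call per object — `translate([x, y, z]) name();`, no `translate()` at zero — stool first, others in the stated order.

stool();
translate([0, 430, 0]) chair();
translate([0, 0, 431]) spool();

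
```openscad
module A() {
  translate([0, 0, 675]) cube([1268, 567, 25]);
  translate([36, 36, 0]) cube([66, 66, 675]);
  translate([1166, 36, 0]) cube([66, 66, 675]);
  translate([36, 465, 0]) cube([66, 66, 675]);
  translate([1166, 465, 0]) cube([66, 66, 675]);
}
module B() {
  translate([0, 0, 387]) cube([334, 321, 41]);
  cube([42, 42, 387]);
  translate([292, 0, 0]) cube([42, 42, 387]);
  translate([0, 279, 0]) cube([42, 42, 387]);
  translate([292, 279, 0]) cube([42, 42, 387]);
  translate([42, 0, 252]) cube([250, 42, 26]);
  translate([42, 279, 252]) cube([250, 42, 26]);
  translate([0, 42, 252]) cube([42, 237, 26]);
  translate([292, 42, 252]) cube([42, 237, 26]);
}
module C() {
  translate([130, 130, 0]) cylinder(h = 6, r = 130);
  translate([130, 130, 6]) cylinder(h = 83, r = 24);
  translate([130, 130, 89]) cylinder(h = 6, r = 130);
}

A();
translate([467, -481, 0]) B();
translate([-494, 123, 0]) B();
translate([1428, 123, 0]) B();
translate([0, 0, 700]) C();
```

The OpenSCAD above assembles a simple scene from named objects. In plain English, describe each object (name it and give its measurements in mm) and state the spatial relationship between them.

A is a table: top 1268 mm (x) × 567 mm (y), 25 mm thick, upper face at z = 700 mm, on four 66×66 mm square legs, each inset 36 mm from the nearest pair of top edges, running from z = 0 to the bottom of the top.

B is a simple wooden stool: a rectangular seat 334 mm (x) by 321 mm (y), 41 mm thick, top face at z = 428 mm, on four square legs, each 42×42 mm in cross-section. The legs rest on z = 0, each flush with a corner of the seat. Four stretchers, 42 mm wide and 26 mm tall, connect adjacent legs with their undersides at z = 252 mm, each running between the inner faces of the legs it joins and aligned with the legs' outer faces on the other axis.

C is a spool: two coaxial disc flanges of radius 130 mm and thickness 6 mm, joined by a core cylinder of radius 24 mm and height 83 mm. The lower flange rests on z = 0 and the three cylinders share a vertical axis.

Three stools sit around the table at the −y, −x, +x sides. The spool is on top of the table.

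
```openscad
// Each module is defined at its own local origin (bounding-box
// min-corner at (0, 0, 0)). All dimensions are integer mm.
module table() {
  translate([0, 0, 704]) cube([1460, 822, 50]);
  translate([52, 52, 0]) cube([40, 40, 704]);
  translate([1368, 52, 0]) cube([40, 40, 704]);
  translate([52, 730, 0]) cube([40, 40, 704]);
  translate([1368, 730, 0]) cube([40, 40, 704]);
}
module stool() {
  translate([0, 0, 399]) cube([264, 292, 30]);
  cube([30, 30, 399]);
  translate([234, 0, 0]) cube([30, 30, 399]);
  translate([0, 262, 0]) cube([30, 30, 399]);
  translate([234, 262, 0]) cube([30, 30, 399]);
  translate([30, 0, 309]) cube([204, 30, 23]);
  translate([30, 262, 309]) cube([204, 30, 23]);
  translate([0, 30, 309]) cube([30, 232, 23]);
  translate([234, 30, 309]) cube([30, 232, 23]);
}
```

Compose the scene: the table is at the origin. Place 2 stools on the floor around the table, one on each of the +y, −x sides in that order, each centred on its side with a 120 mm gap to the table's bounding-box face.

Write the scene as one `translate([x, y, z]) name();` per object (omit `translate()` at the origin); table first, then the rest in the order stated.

table();
translate([598, 942, 0]) stool();
translate([-384, 265, 0]) stool();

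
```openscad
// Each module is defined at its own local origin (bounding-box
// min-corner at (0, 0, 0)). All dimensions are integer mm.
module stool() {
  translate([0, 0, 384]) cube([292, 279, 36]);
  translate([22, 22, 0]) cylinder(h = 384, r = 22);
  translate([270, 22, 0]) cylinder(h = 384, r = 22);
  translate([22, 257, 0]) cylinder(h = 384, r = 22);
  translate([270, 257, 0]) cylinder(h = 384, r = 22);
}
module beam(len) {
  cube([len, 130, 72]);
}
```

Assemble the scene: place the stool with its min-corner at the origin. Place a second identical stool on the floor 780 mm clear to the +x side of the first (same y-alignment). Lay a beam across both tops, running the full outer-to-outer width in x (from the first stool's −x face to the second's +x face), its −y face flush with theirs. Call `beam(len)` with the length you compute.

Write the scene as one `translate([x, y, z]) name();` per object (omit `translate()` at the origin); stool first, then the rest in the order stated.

stool();
translate([1072, 0, 0]) stool();
translate([0, 0, 420]) beam(1364);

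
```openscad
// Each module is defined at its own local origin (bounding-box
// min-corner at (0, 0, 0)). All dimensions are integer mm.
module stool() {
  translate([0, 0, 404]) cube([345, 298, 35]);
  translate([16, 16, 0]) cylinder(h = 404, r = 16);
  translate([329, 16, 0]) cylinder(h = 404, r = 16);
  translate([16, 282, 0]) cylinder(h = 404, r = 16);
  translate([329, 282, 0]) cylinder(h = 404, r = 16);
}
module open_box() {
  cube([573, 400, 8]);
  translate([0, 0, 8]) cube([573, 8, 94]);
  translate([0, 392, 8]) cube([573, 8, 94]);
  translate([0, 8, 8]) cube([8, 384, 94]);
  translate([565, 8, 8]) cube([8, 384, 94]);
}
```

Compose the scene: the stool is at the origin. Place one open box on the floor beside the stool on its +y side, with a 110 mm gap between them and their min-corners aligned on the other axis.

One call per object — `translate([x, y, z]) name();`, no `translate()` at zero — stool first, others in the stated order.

stool();
translate([0, 408, 0]) open_box();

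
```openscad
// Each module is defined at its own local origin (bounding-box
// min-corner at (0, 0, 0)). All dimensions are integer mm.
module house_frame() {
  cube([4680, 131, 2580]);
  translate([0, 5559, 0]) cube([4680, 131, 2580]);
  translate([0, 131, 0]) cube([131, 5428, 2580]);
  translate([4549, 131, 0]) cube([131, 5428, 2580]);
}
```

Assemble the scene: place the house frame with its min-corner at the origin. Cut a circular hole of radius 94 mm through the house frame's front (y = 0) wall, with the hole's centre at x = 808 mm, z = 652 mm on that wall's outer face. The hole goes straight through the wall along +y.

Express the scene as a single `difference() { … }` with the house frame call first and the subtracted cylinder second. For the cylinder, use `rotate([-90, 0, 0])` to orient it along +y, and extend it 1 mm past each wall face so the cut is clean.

difference() {
  house_frame();
  translate([808, -1, 652]) rotate([-90, 0, 0]) cylinder(h = 133, r = 94);
}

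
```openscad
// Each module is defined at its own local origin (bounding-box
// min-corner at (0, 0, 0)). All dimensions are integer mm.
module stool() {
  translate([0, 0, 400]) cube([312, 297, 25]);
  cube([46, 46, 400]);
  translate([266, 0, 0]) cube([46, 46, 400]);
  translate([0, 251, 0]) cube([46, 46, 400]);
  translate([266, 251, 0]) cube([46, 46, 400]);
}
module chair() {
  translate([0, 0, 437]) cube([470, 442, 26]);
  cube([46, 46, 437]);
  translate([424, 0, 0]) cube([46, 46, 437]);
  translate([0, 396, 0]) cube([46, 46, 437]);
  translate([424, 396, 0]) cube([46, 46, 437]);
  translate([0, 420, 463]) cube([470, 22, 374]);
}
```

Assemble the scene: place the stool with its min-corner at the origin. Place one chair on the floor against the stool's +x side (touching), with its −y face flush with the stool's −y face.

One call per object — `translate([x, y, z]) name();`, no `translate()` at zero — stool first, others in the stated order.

stool();
translate([312, 0, 0]) chair();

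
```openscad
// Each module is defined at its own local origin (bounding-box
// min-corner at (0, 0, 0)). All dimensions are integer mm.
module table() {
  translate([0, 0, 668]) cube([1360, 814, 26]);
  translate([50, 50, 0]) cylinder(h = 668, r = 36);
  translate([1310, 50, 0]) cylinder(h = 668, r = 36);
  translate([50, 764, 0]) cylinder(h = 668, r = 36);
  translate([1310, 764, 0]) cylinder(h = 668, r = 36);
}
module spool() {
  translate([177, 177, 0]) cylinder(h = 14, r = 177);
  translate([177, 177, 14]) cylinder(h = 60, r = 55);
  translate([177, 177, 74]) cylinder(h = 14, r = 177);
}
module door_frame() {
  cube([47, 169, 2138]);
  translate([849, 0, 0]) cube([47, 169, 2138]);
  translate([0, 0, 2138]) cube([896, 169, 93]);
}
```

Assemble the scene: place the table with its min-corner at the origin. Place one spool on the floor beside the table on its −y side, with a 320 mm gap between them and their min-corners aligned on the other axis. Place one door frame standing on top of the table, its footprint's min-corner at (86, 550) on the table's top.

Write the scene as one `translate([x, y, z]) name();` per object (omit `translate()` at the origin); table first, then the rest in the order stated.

table();
translate([0, -674, 0]) spool();
translate([86, 550, 694]) door_frame();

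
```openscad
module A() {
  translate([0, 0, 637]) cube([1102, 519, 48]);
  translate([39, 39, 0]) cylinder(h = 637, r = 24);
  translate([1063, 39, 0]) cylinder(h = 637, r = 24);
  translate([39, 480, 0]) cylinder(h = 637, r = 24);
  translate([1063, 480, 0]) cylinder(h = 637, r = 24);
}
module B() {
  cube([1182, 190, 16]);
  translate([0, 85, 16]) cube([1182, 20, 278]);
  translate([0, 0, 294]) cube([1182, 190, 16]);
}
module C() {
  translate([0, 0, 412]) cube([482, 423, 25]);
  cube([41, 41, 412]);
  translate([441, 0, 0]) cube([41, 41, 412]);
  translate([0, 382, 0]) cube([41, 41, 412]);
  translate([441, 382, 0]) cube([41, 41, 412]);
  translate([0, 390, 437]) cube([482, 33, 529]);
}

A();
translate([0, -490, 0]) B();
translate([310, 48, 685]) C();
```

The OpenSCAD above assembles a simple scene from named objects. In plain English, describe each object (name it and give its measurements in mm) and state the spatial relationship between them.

A is a rectangular dining table. The top is 1102×519×48 mm with its upper surface at z = 685 mm. It stands on four round legs of 48 mm diameter, each leg's bounding box inset 15 mm from the nearest pair of top edges, running from the floor to the underside of the top.

B is an I-beam lying along x, 1182 mm long. Overall section height 310 mm. Two flanges 190 mm wide (y) and 16 mm thick, one on the floor and one at the top; a web 20 mm thick runs between them, centred on the flange width.

C is a chair: 482×423 mm seat, 25 mm thick, top at z = 437 mm, on four 41 mm square corner legs flush with the seat edges. A 33 mm thick backrest slab spans the full seat width, extending 529 mm above the seat top, its back face flush with the seat's +y edge.

The I-beam is on the floor beside the table on its −y side. The chair is on top of the table, centred.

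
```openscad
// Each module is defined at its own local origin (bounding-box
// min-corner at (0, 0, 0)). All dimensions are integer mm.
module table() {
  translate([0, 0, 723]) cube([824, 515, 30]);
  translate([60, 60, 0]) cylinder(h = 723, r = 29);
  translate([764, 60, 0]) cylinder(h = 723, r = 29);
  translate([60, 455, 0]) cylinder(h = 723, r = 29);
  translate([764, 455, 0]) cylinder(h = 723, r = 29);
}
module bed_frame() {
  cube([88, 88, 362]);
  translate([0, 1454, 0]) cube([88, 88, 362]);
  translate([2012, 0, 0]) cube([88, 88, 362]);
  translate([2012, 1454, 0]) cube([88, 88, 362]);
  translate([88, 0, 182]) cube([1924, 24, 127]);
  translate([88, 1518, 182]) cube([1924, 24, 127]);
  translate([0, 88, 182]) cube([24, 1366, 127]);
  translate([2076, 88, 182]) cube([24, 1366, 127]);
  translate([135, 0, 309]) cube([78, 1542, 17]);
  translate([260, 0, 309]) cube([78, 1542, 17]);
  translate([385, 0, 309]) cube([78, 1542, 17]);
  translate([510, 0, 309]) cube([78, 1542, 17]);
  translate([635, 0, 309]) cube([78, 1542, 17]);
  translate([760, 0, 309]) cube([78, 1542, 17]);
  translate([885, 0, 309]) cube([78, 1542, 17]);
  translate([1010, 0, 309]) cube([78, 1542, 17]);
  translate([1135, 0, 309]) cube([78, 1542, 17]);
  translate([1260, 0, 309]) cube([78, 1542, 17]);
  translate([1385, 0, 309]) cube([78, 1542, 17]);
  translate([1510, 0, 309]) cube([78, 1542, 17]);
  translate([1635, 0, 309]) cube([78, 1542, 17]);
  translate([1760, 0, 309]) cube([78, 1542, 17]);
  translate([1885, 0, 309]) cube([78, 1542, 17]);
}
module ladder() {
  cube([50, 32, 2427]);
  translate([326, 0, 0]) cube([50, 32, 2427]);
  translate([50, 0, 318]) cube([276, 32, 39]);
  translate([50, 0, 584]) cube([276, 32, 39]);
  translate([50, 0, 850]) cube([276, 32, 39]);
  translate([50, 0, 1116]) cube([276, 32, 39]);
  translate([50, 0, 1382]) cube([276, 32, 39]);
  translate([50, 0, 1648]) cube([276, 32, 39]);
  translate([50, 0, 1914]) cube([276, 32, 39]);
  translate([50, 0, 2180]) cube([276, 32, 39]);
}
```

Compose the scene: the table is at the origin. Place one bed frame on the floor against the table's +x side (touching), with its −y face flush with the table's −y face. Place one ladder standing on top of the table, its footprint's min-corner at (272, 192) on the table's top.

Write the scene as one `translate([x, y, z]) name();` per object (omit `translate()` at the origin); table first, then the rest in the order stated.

table();
translate([824, 0, 0]) bed_frame();
translate([272, 192, 753]) ladder();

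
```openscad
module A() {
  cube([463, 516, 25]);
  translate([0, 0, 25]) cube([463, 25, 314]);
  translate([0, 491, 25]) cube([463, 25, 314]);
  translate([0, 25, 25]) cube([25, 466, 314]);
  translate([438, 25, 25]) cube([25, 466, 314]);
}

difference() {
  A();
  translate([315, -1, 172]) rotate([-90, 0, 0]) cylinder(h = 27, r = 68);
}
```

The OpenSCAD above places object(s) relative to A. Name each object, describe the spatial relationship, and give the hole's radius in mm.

A is an open box. The open box has a circular hole through its front wall. The hole's radius is 68 mm.

The subtracted cylinder has r = 68 mm.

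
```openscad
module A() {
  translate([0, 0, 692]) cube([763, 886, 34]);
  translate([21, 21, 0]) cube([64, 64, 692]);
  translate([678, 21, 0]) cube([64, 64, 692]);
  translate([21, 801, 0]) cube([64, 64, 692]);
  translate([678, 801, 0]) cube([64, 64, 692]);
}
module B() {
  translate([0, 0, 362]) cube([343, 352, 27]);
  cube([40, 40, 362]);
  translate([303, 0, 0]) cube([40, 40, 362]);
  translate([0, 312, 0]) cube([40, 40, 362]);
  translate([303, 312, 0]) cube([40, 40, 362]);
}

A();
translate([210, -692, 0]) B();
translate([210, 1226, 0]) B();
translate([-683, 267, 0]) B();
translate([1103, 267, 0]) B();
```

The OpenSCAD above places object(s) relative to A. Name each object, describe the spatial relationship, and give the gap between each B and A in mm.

A is a table. B is a stool. Four stools sit around the table at the −y, +y, −x, +x sides. The gap between each stool and the table is 340 mm.

Each stool's nearest face is 340 mm from the table's bounding box.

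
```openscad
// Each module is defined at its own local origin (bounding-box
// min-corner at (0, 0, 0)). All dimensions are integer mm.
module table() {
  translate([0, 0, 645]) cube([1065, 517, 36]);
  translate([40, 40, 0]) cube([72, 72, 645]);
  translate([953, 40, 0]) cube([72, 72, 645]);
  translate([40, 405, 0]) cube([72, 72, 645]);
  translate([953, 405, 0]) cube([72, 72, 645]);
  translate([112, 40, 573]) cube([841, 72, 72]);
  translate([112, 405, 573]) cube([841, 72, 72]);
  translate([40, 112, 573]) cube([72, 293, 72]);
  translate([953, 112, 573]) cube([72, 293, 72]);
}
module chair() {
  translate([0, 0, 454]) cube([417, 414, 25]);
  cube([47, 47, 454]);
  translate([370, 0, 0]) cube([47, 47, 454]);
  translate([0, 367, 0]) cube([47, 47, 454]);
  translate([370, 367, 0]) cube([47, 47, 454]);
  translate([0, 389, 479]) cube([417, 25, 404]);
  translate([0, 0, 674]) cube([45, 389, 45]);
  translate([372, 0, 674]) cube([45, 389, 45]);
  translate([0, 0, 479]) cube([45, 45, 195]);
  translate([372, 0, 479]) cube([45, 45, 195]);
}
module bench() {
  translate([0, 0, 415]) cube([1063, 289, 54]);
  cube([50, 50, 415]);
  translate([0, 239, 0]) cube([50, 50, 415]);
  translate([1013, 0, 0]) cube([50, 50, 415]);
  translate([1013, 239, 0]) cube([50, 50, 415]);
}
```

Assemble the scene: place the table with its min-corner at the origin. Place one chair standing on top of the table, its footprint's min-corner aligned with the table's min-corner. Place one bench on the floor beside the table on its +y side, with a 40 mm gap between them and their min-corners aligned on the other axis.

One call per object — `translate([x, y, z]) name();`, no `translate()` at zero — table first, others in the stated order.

table();
translate([0, 0, 681]) chair();
translate([0, 557, 0]) bench();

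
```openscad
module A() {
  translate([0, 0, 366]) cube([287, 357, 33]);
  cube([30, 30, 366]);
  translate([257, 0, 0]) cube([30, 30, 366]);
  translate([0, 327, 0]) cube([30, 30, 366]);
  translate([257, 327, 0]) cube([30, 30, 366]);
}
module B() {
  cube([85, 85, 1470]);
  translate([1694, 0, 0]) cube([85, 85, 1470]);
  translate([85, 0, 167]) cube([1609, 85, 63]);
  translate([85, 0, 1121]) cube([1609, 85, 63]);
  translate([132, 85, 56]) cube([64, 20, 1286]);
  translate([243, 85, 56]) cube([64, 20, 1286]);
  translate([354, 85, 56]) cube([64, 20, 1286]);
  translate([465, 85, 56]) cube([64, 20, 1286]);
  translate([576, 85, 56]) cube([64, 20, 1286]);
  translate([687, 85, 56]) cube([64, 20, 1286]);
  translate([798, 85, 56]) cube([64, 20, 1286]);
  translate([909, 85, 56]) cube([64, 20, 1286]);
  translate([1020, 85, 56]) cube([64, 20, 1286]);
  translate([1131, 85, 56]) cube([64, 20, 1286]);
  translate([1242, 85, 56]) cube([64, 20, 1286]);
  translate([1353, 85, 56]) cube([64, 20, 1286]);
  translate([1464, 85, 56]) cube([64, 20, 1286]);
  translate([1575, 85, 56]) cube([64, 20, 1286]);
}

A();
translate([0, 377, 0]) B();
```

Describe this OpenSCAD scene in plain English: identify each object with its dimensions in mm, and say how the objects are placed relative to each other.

A is a simple wooden stool: a rectangular seat 287 mm (x) by 357 mm (y), 33 mm thick, top face at z = 399 mm, on four square legs, each 30×30 mm in cross-section. The legs rest on z = 0, each flush with a corner of the seat.

B is a fence section. Two 85×85 mm posts, 1470 mm tall, stand on the floor with a clear span of 1609 mm between their inner faces. Two horizontal rails of 85×63 mm section span the gap between the posts with their undersides at z = 167 mm and z = 1121 mm, flush with the posts' −y face. 14 pickets, each 64 mm wide, 20 mm thick and 1286 mm tall, are fixed to the +y face of the rails with their bottoms at z = 56 mm, evenly spaced across the span with equal gaps (rounded down to the nearest mm) at the −x end and between each pair — any rounding remainder accumulates at the +x end.

The fence section is on the floor beside the stool on its +y side.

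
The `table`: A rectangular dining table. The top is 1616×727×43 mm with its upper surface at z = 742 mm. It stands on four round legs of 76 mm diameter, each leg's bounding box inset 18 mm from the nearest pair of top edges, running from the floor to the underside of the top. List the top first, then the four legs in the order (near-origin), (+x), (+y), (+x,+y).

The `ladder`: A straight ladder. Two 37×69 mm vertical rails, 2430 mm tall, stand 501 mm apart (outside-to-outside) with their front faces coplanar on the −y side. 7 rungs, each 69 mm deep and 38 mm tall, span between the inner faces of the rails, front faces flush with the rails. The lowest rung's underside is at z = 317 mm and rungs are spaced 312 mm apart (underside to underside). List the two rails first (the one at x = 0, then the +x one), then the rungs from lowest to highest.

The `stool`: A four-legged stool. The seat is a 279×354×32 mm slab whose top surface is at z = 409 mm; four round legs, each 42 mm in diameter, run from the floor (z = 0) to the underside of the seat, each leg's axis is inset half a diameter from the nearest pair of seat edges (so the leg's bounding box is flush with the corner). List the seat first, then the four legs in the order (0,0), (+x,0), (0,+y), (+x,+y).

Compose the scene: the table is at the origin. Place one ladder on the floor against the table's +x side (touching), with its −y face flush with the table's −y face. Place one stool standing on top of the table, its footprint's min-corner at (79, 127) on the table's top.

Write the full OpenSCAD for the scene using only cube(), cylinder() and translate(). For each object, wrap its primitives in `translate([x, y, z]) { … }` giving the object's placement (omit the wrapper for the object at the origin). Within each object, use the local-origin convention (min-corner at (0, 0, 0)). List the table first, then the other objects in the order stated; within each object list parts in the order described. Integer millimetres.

translate([0, 0, 699]) cube([1616, 727, 43]);
translate([56, 56, 0]) cylinder(h = 699, r = 38);
translate([1560, 56, 0]) cylinder(h = 699, r = 38);
translate([56, 671, 0]) cylinder(h = 699, r = 38);
translate([1560, 671, 0]) cylinder(h = 699, r = 38);
translate([1616, 0, 0]) {
  cube([37, 69, 2430]);
  translate([464, 0, 0]) cube([37, 69, 2430]);
  translate([37, 0, 317]) cube([427, 69, 38]);
  translate([37, 0, 629]) cube([427, 69, 38]);
  translate([37, 0, 941]) cube([427, 69, 38]);
  translate([37, 0, 1253]) cube([427, 69, 38]);
  translate([37, 0, 1565]) cube([427, 69, 38]);
  translate([37, 0, 1877]) cube([427, 69, 38]);
  translate([37, 0, 2189]) cube([427, 69, 38]);
}
translate([79, 127, 742]) {
  translate([0, 0, 377]) cube([279, 354, 32]);
  translate([21, 21, 0]) cylinder(h = 377, r = 21);
  translate([258, 21, 0]) cylinder(h = 377, r = 21);
  translate([21, 333, 0]) cylinder(h = 377, r = 21);
  translate([258, 333, 0]) cylinder(h = 377, r = 21);
}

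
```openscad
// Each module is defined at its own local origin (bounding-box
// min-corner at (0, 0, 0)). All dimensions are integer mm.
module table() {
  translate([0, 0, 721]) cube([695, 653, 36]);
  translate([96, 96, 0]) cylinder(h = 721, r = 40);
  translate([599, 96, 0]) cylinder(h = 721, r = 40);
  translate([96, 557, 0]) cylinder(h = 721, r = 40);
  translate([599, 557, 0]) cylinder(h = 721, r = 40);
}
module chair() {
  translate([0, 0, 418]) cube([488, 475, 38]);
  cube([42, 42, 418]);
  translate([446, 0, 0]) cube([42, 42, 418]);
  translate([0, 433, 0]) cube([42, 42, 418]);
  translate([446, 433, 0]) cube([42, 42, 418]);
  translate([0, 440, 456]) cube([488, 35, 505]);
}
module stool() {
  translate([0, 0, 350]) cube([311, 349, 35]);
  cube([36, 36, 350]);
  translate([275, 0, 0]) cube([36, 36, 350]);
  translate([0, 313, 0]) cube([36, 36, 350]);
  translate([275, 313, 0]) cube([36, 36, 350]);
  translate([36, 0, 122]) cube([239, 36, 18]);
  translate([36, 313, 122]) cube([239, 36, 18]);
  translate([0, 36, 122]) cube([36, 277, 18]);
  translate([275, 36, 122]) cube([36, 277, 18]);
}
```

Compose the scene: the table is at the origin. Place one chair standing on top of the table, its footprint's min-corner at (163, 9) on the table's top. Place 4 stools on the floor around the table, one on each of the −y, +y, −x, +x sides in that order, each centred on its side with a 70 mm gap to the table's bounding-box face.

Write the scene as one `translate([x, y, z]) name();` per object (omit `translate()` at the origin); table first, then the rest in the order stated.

table();
translate([163, 9, 757]) chair();
translate([192, -419, 0]) stool();
translate([192, 723, 0]) stool();
translate([-381, 152, 0]) stool();
translate([765, 152, 0]) stool();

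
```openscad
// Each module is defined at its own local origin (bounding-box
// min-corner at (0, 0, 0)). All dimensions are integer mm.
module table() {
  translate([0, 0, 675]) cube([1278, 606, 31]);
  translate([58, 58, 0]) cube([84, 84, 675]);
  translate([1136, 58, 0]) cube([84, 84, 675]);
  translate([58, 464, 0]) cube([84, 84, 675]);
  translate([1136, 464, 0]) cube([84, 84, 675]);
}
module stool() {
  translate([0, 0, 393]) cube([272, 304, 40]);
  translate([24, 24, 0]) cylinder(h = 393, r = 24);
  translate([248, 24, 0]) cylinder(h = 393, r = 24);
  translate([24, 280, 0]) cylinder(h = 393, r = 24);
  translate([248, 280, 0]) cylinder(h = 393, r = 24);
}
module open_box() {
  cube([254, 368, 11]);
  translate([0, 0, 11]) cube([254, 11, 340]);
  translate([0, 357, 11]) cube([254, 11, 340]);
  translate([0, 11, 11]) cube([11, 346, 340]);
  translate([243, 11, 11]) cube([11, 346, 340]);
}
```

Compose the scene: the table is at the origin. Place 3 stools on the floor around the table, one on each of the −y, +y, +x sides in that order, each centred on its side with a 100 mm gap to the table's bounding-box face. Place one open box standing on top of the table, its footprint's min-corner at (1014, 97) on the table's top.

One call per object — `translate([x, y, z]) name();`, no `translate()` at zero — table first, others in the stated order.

table();
translate([503, -404, 0]) stool();
translate([503, 706, 0]) stool();
translate([1378, 151, 0]) stool();
translate([1014, 97, 706]) open_box();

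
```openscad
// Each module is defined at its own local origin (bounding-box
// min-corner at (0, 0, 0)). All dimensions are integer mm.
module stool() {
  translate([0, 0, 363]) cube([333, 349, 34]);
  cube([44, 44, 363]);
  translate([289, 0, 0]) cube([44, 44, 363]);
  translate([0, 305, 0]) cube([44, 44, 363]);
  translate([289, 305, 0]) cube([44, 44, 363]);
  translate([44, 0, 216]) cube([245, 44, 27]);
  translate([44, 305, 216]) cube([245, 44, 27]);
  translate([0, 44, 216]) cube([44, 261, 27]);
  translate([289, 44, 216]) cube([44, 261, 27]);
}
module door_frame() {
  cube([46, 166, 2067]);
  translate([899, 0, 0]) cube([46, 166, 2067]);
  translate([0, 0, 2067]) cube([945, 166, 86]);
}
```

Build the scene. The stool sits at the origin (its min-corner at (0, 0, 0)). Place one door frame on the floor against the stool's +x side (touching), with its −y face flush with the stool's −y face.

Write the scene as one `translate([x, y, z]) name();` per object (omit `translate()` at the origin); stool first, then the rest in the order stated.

stool();
translate([333, 0, 0]) door_frame();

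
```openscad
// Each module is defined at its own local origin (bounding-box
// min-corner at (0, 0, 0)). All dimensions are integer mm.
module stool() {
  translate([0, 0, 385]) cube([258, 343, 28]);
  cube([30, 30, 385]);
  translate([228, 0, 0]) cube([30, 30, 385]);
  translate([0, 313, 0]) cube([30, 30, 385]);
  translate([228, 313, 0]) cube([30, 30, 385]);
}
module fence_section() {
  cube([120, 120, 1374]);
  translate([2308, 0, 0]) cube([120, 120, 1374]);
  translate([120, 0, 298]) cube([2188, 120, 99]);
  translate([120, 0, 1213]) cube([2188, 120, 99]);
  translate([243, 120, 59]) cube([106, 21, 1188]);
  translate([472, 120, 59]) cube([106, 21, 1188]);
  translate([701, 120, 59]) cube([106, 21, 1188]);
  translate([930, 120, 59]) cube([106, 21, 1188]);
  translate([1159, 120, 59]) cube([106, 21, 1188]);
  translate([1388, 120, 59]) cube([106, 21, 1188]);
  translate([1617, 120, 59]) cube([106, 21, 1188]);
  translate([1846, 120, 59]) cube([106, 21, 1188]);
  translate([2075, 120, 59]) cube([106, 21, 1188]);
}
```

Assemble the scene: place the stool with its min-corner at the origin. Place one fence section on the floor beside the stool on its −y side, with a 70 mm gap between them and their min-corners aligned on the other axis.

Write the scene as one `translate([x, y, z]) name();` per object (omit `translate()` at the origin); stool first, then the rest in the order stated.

stool();
translate([0, -211, 0]) fence_section();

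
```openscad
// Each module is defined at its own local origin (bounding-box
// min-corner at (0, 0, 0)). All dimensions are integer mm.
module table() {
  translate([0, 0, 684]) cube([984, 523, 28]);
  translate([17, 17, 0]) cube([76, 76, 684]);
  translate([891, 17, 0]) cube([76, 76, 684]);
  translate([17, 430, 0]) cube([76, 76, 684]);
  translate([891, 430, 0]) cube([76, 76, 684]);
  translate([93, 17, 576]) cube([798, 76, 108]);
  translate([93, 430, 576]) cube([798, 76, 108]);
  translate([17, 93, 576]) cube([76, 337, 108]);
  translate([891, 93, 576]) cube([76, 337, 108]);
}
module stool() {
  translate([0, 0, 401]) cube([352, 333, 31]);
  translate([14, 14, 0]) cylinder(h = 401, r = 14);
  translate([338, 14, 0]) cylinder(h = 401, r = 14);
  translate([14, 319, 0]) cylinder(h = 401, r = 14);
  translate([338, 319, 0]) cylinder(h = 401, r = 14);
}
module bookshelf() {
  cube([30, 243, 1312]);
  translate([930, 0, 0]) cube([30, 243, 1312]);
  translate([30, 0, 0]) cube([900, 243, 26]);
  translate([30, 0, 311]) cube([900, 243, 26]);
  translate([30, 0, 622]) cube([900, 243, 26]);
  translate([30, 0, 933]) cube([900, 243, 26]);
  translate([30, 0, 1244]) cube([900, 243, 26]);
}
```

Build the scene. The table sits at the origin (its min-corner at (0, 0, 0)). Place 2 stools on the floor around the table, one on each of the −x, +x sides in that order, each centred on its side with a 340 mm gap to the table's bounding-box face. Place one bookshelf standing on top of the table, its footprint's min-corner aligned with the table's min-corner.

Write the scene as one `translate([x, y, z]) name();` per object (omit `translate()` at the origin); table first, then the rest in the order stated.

table();
translate([-692, 95, 0]) stool();
translate([1324, 95, 0]) stool();
translate([0, 0, 712]) bookshelf();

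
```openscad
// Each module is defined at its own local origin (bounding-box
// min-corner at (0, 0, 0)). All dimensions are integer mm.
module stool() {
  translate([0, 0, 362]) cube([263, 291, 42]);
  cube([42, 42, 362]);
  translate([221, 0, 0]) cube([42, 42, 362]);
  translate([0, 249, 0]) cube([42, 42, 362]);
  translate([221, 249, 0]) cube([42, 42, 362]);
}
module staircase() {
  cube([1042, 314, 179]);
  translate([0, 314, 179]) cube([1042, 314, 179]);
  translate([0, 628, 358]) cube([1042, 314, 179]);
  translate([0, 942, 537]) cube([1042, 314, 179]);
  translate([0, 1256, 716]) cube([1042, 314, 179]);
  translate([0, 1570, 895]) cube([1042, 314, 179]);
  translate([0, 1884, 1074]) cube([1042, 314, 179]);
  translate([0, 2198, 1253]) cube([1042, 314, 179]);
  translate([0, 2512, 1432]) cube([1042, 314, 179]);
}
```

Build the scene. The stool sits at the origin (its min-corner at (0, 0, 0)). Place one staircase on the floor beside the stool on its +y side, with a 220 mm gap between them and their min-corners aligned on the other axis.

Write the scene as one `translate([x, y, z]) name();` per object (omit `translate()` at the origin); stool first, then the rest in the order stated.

stool();
translate([0, 511, 0]) staircase();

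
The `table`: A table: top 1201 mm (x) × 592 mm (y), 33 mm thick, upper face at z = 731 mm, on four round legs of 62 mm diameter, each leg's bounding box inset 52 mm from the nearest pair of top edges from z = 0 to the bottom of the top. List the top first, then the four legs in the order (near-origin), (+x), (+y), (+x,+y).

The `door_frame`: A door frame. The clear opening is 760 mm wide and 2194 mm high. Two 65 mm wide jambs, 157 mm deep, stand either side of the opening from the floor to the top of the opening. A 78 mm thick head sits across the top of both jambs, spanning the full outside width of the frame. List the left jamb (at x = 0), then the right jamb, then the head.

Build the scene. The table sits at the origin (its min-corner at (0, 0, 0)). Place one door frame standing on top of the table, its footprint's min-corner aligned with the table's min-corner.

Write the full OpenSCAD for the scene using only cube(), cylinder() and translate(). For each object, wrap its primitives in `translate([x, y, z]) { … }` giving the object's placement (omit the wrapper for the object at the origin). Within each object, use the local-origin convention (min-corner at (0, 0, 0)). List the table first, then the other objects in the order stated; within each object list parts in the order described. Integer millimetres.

translate([0, 0, 698]) cube([1201, 592, 33]);
translate([83, 83, 0]) cylinder(h = 698, r = 31);
translate([1118, 83, 0]) cylinder(h = 698, r = 31);
translate([83, 509, 0]) cylinder(h = 698, r = 31);
translate([1118, 509, 0]) cylinder(h = 698, r = 31);
translate([0, 0, 731]) {
  cube([65, 157, 2194]);
  translate([825, 0, 0]) cube([65, 157, 2194]);
  translate([0, 0, 2194]) cube([890, 157, 78]);
}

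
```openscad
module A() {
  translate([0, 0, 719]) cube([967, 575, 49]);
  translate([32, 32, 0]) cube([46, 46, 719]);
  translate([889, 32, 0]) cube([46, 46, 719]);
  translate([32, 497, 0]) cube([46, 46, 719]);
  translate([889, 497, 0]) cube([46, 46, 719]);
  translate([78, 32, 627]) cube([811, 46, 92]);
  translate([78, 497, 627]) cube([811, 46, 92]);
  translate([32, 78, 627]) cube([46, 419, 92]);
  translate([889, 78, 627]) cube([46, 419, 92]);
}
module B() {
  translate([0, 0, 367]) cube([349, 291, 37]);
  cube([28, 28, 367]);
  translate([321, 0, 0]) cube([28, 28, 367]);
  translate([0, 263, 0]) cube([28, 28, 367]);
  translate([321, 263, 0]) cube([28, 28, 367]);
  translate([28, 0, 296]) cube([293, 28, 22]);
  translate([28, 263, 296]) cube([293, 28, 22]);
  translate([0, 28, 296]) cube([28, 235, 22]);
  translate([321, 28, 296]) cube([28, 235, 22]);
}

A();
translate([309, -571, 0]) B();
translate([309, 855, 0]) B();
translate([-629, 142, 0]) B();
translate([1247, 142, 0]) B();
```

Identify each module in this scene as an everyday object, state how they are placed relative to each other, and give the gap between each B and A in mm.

Each stool's nearest face is 280 mm from the table's bounding box.

A is a table. B is a stool. Four stools sit around the table at the −y, +y, −x, +x sides. The gap between each stool and the table is 280 mm.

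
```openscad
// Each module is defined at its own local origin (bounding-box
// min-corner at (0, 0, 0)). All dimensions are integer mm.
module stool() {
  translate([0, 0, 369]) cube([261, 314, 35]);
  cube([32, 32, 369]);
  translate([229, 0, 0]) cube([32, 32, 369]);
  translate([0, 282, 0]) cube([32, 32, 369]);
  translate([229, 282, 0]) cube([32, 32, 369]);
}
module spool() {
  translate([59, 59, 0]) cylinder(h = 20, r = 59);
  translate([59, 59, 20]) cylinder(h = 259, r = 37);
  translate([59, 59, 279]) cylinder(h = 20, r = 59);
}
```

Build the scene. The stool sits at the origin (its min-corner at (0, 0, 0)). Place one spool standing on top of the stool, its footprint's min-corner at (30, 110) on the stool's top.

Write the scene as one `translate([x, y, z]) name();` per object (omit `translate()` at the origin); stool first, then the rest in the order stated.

stool();
translate([30, 110, 404]) spool();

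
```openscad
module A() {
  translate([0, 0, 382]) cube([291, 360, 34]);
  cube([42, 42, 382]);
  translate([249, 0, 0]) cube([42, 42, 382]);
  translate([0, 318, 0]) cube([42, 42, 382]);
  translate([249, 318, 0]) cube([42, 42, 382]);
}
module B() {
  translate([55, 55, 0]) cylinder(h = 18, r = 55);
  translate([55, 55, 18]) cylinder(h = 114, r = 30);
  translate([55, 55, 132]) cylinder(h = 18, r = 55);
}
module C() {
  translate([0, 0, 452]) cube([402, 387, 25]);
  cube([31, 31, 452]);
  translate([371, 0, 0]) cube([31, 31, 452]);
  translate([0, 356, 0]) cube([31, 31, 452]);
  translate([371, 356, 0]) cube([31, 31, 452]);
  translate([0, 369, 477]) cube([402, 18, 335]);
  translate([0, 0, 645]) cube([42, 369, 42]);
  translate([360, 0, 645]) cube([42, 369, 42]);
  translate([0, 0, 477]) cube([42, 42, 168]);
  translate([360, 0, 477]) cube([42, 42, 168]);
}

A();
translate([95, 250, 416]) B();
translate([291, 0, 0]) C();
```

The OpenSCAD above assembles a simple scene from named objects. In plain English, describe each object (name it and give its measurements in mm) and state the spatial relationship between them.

A is a four-legged stool. The seat is a 291×360×34 mm slab whose top surface is at z = 416 mm; four square legs, each 42×42 mm in cross-section, run from the floor (z = 0) to the underside of the seat, each flush with a corner of the seat.

B is a spool: two coaxial disc flanges of radius 55 mm and thickness 18 mm, joined by a core cylinder of radius 30 mm and height 114 mm. The lower flange rests on z = 0 and the three cylinders share a vertical axis.

C is a chair. The seat is a 402×387×25 mm slab with its top at z = 477 mm, on four 31×31 mm corner legs (flush with the seat edges, standing on z = 0). A flat backrest 18 mm thick, 335 mm tall, spans the full seat width and rises from the seat top along its +y edge, rear face flush with the rear of the seat. Two armrests of 42×42 mm section run along each side from the seat's front edge to the front of the backrest, top faces 210 mm above the seat top and outer faces flush with the seat's x-edges; a 42×42 mm post under the front of each armrest stands on the seat at the front corner.

The spool is on top of the stool. The chair is against the stool's +x side, with their −y faces flush.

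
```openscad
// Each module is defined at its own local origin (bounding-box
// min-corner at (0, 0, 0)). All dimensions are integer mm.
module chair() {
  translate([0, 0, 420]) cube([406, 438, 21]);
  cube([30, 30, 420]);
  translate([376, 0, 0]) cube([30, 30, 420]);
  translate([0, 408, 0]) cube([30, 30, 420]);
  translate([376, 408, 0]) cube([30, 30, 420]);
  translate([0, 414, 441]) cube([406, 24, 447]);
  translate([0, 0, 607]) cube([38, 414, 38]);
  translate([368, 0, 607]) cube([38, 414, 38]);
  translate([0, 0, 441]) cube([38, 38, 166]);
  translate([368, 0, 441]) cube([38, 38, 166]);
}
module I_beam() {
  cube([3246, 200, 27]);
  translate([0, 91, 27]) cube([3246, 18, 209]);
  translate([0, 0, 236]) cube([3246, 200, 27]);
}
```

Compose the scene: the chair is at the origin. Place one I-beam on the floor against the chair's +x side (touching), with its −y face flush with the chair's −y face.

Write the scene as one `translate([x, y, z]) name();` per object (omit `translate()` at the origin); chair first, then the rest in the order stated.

chair();
translate([406, 0, 0]) I_beam();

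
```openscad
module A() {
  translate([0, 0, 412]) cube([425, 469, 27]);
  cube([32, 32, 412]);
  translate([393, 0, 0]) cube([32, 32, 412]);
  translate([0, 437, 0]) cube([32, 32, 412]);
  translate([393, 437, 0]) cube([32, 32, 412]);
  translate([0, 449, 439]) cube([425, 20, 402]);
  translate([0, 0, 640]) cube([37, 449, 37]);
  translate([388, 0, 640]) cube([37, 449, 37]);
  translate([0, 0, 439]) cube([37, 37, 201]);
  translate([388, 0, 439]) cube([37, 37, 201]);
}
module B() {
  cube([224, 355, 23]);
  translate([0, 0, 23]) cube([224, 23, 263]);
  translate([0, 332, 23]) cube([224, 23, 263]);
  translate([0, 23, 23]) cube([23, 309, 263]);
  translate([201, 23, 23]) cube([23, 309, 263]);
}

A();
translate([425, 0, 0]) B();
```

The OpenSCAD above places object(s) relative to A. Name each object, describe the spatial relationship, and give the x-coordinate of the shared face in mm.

A is a chair. B is an open box. The open box is against the chair's +x side, with their −y faces flush. The x-coordinate of the shared face is 425 mm.

The chair's +x face and the open box's −x face are both at x = 425 mm.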